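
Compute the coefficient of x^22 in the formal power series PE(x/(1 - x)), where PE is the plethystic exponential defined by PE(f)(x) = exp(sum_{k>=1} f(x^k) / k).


For f(x) = x/(1 - x) we have
sum_{k>=1} f(x^k) / k = sum_{k>=1} (1/k) * x^k / (1 - x^k) = sum_{k, m >= 1} x^(k m) / k,
which after exponentiating simplifies to
PE(x/(1 - x)) = prod_{k>=1} 1 / (1 - x^k).
This is the generating function for the partition function p(n), so the coefficient of x^22 is p(22).
Computing p(22) by dynamic programming over parts 1, 2, ..., 22: p(22) = 1002.

1002


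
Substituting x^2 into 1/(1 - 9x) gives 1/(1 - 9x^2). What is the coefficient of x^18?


The coefficient of x^(2m) in 1/(1 - 9x^2) is 9^m.
With n = 18 = 2*9, the coefficient is 9^9 = 387420489.

387420489


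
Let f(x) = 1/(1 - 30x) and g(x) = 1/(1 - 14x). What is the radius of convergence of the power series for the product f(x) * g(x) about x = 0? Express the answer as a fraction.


The radius of 1/(1 - 30x) is 1/30 (nearest singularity at x = 1/30), and the radius of 1/(1 - 14x) is 1/14.
The product f(x)*g(x) = 1/((1 - 30x)(1 - 14x)) has singularities at both 1/30 and 1/14, so its radius of convergence is the distance to the nearest one:
min(1/30, 1/14) = 1/30.

1/30


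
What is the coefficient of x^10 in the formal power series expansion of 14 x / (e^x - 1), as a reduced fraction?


The exponential generating function for Bernoulli numbers is
x / (e^x - 1) = sum_{k>=0} B_k x^k / k!.
So the coefficient of x^10 in 14 x / (e^x - 1) is 14 B_10 / 10!.
Computing: B_10 = 5/66, 10! = 3628800, giving
14 * 5/66 / 3628800 = 1/3421440.

1/3421440


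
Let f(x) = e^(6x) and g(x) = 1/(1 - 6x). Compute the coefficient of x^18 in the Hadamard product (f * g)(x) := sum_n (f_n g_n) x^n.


Expanding: f_k = 6^k/k! (from e^(6x)) and g_k = 6^k (from 1/(1 - 6x)). So the Hadamard coefficient (f * g)_k = 6^k 6^k / k! = (36)^k / k!.
For k = 18: 36^18/18! = 10314424798490535546171949056/6402373705728000 = 23988055525253185536/14889875.

23988055525253185536/14889875


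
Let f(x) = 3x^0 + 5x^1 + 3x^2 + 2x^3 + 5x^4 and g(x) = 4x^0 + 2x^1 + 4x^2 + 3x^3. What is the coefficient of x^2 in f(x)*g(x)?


Cauchy product at x^2:
3*4 + 5*2 + 3*4
= 34

34


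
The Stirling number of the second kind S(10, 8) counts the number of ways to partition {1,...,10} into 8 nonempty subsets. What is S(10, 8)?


Using the explicit formula S(n,k) = (1/k!) sum_{j=0}^{k} (-1)^(k-j) C(k,j) j^n:
S(10, 8) = 750
Equivalently, S(n,k) is n! times the coefficient of x^n in the EGF (e^x - 1)^k / k!.

750


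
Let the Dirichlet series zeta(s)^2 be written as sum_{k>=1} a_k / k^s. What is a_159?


The Dirichlet convolution of the constant function 1 with itself gives (1 * 1)(k) = sum_{d | k} 1 = d(k), the number of positive divisors of k.
Since zeta(s) = sum_{k>=1} 1/k^s, we have zeta(s)^2 = sum_{k>=1} d(k)/k^s, so a_k = d(k).
For k = 159: the divisors are 1, 3, 53, 159.
Count = 4.

4


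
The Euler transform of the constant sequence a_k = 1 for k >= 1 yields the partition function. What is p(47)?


The Euler transform converts the sequence a_k = 1 into the number of integer partitions.
Using the recurrence or dynamic programming:
p(47) = 124754

124754


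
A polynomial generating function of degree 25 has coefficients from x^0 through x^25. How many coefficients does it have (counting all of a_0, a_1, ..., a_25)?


A polynomial of degree 25 takes the form a_0 + a_1 x + ... + a_25 x^25.
The number of coefficients is 25 + 1 = 26.

26


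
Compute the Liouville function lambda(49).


The Liouville function is lambda(k) = (-1)^Omega(k), where Omega(k) counts the prime factors of k with multiplicity.
Factoring: 49 = 7 * 7, so Omega(49) = 2.
lambda(49) = (-1)^2 = 1.

1


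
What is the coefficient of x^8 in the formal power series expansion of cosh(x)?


The Maclaurin series is cosh(t) = sum_{m>=0} t^(2m) / (2m)!, so substituting t = x, only even powers of x are nonzero, with coefficient of x^(2m) equal to 1 / (2m)!.
For x^8 the coefficient is 1/8! = 1/40320 = 1/40320.

1/40320


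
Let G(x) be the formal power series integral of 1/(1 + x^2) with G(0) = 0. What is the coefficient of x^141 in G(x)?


1/(1 + x^2) = sum_{j>=0} (-1)^j x^(2j). Integrating termwise with G(0) = 0:
G(x) = sum_{j>=0} (-1)^j x^(2j+1) / (2j+1) = arctan(x).
Only odd powers are nonzero. For x^141 write 141 = 2*70 + 1, giving
(-1)^70 / 141 = 1/141 = 1/141.

1/141


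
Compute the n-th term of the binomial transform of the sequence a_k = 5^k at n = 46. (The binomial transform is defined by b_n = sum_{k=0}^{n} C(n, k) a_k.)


With a_k = 5^k, b_n = sum_{k=0}^{n} C(n, k) 5^k = (1 + 5)^n by the binomial theorem.
For n = 46: (1 + 5)^46 = 6^46 = 623673825204293256669089197883129856.

623673825204293256669089197883129856


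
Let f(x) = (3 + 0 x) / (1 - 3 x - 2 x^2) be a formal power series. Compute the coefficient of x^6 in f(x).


Write f(x) = sum_{k>=0} a_k x^k. Multiplying both sides by 1 - 3 x - 2 x^2 gives
(1 - 3 x - 2 x^2) sum_{k>=0} a_k x^k = 3 + 0 x.
Matching coefficients:
 x^0: a_0 = 3
 x^1: a_1 - 3 a_0 = 0  =>  a_1 = 3*3 + 0 = 9
 x^k (k >= 2): a_k = 3 a_{k-1} + 2 a_{k-2}.
Iterating: a_2 = 33, a_3 = 117, a_4 = 417, a_5 = 1485, a_6 = 5289.
So the coefficient of x^6 is 5289.

5289


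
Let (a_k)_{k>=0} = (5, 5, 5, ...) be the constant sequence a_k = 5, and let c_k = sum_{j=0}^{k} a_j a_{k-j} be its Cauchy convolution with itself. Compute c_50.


Since a_j = 5 for all j >= 0, the convolution sum becomes
c_k = sum_{j=0}^{k} 5 * 5 = 25 * (k + 1).
Equivalently, the generating function of (a_k) is 5/(1 - x) and its square is 25/(1 - x)^2 = sum_{k>=0} 25(k + 1) x^k.
For k = 50: 25 * 51 = 1275.

1275


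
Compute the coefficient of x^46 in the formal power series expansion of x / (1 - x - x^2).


Let f(x) = sum_{k>=0} a_k x^k. Multiplying f(x) * (1 - x - x^2) = x and matching coefficients gives a_0 = 0, a_1 = 1, and a_k = a_{k-1} + a_{k-2} for k >= 2. These are the Fibonacci numbers F_k.
Iterating from F_0 = 0, F_1 = 1:
F_0=0, F_1=1, F_2=1, F_3=2, F_4=3, F_5=5, F_6=8, F_7=13, F_8=21, F_9=34, ...
F_46 = 1836311903.

1836311903


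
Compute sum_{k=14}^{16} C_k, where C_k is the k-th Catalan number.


C_14 through C_16: 2674440, 9694845, 35357670
Sum = 2674440 + 9694845 + 35357670
= 47726955

47726955


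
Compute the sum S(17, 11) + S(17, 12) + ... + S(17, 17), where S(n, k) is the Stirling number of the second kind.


By definition, S(n, k) counts partitions of an n-set into exactly k nonempty blocks.
Computing row n = 17 for k = 11..17:
S(17, k): 512060978, 62022324, 4910178, 249900, 7820, 136, 1
Sum = 579251337.

579251337


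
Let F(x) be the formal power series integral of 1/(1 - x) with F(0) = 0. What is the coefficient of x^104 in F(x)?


1/(1 - x) = sum_{k>=0} x^k. Integrating termwise and using F(0) = 0 gives
F(x) = sum_{k>=0} x^(k+1) / (k+1) = sum_{m>=1} x^m / m = -ln(1 - x).
So the coefficient of x^104 is 1/104 = 1/104.

1/104


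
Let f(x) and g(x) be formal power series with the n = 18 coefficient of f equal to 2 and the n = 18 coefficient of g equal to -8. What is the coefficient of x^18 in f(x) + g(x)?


Addition of formal power series is termwise.
The coefficient of x^18 in f + g = 2 + -8
= -6

-6


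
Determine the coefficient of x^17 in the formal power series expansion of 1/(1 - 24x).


The geometric series identity gives 1/(1 - c x) = sum_{k>=0} c^k x^k, so the coefficient of x^k is c^k.
Here c = 24 and k = 17.
Computing: 24^17 = 290797794982682557415424

290797794982682557415424


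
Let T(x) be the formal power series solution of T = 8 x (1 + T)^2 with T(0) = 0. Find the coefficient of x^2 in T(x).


Apply the Lagrange inversion formula: if T = 8 x * phi(T) with phi(t) = (1 + t)^2, then [x^n] T = 8^n * (1/n) [t^(n-1)] phi(t)^n = 8^n * (1/n) [t^(n-1)] (1 + t)^(2n) = 8^n * (1/n) C(2n, n-1).
Using the identity C(2n, n-1) = C(2n, n) * n / (n+1), the unscaled factor equals C(2n, n) / (n+1) = C_n, the n-th Catalan number.
For n = 2: C_2 = C(4, 2) / 3 = 6/3 = 2.
With the 8^2 = 64 factor, the coefficient is 64 * 2 = 128.

128


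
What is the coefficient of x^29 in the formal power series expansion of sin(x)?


The Maclaurin series is sin(t) = sum_{k>=0} (-1)^k t^(2k+1) / (2k+1)!, so substituting t = x, only odd powers of x are nonzero, with coefficient of x^(2k+1) equal to (-1)^k / (2k+1)!.
Write 29 = 2*14 + 1, giving the coefficient (-1)^14 / 29! = 1/8841761993739701954543616000000 = 1/8841761993739701954543616000000.

1/8841761993739701954543616000000


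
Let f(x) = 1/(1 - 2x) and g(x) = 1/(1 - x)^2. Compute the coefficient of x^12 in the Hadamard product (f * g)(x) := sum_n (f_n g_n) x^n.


f has coefficients f_k = 2^k. For g = 1/(1 - x)^2 the coefficient is g_k = C(k + 1, 1) = k + 1. The Hadamard coefficient is (f * g)_k = 2^k * (k + 1).
For k = 12: 2^12 * 13 = 4096 * 13 = 53248.

53248


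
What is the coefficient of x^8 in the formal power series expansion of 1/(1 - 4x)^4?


The general identity 1/(1 - c x)^r = sum_{k>=0} c^k C(k + r - 1, r - 1) x^k follows by substituting y = c x into 1/(1 - y)^r = sum_{k>=0} C(k + r - 1, r - 1) y^k.
For c = 4, r = 4, k = 8:
4^8 * C(11, 3) = 65536 * 165 = 10813440.

10813440


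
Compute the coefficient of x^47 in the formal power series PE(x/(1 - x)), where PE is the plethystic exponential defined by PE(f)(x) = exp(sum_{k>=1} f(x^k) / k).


For f(x) = x/(1 - x) we have
sum_{k>=1} f(x^k) / k = sum_{k>=1} (1/k) * x^k / (1 - x^k) = sum_{k, m >= 1} x^(k m) / k,
which after exponentiating simplifies to
PE(x/(1 - x)) = prod_{k>=1} 1 / (1 - x^k).
This is the generating function for the partition function p(n), so the coefficient of x^47 is p(47).
Computing p(47) by dynamic programming over parts 1, 2, ..., 47: p(47) = 124754.

124754


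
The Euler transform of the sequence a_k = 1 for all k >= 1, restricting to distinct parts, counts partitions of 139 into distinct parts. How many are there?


Partitions of 139 into distinct parts can be computed via generating function.
Product (1+x)(1+x^2)(1+x^3)...
The coefficient of x^139 = 8953856

8953856


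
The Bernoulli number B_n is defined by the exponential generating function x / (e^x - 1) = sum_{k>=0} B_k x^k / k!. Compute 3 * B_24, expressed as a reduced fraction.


Bernoulli numbers can also be computed recursively via B_0 = 1 and sum_{j=0}^{m} C(m+1, j) B_j = 0 for m >= 1. Odd-index Bernoulli numbers vanish for k >= 3.
Computing B_24 = -236364091/2730, so 3 * B_24 = 3 * -236364091/2730 = -236364091/910.

-236364091/910


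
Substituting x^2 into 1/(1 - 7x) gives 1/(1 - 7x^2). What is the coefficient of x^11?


Since 1/(1 - 7x^2) only has even powers of x,
the coefficient of x^11 (odd) is 0.

0


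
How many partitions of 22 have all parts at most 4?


Using the generating function (1-x)^(-1)(1-x^2)^(-1)...(1-x^4)^(-1),
the coefficient of x^22 counts these restricted partitions.
Result = 136

136


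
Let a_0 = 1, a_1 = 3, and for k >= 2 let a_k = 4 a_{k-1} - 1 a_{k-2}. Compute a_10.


Iterating the recurrence forward:
a_0 = 1
a_1 = 3
a_2 = 4*3 - 1*1 = 11
a_3 = 4*11 - 1*3 = 41
a_4 = 4*41 - 1*11 = 153
a_5 = 4*153 - 1*41 = 571
a_6 = 4*571 - 1*153 = 2131
a_7 = 4*2131 - 1*571 = 7953
a_8 = 4*7953 - 1*2131 = 29681
a_9 = 4*29681 - 1*7953 = 110771
a_10 = 4*110771 - 1*29681 = 413403
So a_10 = 413403.

413403


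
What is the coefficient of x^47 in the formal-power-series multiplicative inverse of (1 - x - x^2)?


Let the inverse be f(x) = sum_{k>=0} a_k x^k. From f(x) * (1 - x - x^2) = 1 and matching coefficients:
 x^0: a_0 = 1.
 x^1: a_1 - a_0 = 0, so a_1 = 1.
 x^k (k >= 2): a_k - a_{k-1} - a_{k-2} = 0, i.e. a_k = a_{k-1} + a_{k-2}.
This is the Fibonacci-type recurrence shifted so that a_0 = a_1 = 1.
Iterating: a_0=1, a_1=1, a_2=2, a_3=3, a_4=5, a_5=8, a_6=13, a_7=21, a_8=34, a_9=55, ...
a_47 = 4807526976.

4807526976


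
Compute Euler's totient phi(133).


phi(n) counts integers in [1, n] coprime to n. Using the multiplicative formula phi(n) = n * prod_{p | n} (1 - 1/p):
133 = 7 * 19, so
phi(133) = 133 * (1 - 1/7) * (1 - 1/19) = 108.

108


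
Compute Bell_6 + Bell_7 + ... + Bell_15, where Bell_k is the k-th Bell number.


Recall Bell_k counts set partitions of a k-set (with Bell_0 = 1 by convention).
Bell_6 through Bell_15: 203, 877, 4140, 21147, 115975, 678570, 4213597, 27644437, 190899322, 1382958545
Sum = 203 + 877 + 4140 + 21147 + 115975 + 678570 + 4213597 + 27644437 + 190899322 + 1382958545 = 1606536813.

1606536813


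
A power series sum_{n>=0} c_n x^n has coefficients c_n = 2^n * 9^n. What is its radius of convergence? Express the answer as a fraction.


By the root test (Cauchy-Hadamard), the radius is R = 1 / limsup_n |c_n|^(1/n).
Here |c_n|^(1/n) = (2^n * 9^n)^(1/n) = 2 * 9 = 18 for all n.
So R = 1/18 = 1/18.

1/18


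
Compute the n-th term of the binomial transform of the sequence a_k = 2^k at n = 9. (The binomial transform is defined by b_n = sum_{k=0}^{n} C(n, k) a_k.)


With a_k = 2^k, b_n = sum_{k=0}^{n} C(n, k) 2^k = (1 + 2)^n by the binomial theorem.
For n = 9: (1 + 2)^9 = 3^9 = 19683.

19683


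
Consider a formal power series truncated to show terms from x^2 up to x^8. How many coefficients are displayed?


From x^2 to x^8 inclusive, the count is 8 - 2 + 1 = 7.

7


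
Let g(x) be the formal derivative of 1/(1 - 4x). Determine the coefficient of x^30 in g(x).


Differentiate termwise: d/dx sum_{k>=0} 4^k x^k = sum_{k>=1} k 4^k x^(k-1) = sum_{j>=0} (j+1) 4^(j+1) x^j.
Equivalently, d/dx [1/(1 - 4x)] = 4/(1 - 4x)^2.
For j = 30: 31 * 4^31 = 31 * 4611686018427387904 = 142962266571249025024.

142962266571249025024


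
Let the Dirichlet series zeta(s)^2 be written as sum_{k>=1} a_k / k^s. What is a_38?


The Dirichlet convolution of the constant function 1 with itself gives (1 * 1)(k) = sum_{d | k} 1 = d(k), the number of positive divisors of k.
Since zeta(s) = sum_{k>=1} 1/k^s, we have zeta(s)^2 = sum_{k>=1} d(k)/k^s, so a_k = d(k).
For k = 38: the divisors are 1, 2, 19, 38.
Count = 4.

4


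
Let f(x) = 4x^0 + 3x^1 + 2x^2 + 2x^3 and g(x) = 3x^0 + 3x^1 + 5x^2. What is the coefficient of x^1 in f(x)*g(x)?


Cauchy product at x^1:
4*3 + 3*3
= 21

21


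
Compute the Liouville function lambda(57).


The Liouville function is lambda(k) = (-1)^Omega(k), where Omega(k) counts the prime factors of k with multiplicity.
Factoring: 57 = 3 * 19, so Omega(57) = 2.
lambda(57) = (-1)^2 = 1.

1


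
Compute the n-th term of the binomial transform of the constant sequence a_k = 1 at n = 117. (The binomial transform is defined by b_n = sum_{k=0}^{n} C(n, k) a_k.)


With a_k = 1 for all k, b_n = sum_{k=0}^{n} C(n, k) = 2^n by the binomial theorem.
For n = 117: 2^117 = 166153499473114484112975882535043072.

166153499473114484112975882535043072


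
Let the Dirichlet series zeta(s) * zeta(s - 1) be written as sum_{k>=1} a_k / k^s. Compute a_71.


Convolution gives a_k = sum_{d | k} d * 1 = sum_{d | k} d = sigma(k), the sum of positive divisors of k.
For k = 71, the divisors are 1, 71, so
sigma(71) = 1 + 71 = 72.

72


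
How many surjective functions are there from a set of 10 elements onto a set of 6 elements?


By inclusion-exclusion on which target elements are missed, the number of surjections from an n-set onto a k-set is
surj(n, k) = sum_{j=0}^{k} (-1)^j C(k, j) (k - j)^n.
Equivalently surj(n, k) = k! * S(n, k), where S(n, k) is the Stirling number of the second kind.
For n = 10, k = 6:
S(10, 6) = 22827, so
surj = 6! * 22827 = 720 * 22827 = 16435440.

16435440


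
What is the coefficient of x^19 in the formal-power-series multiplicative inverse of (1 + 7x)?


The inverse is 1/(1 + 7x). Apply the geometric identity 1/(1 - y) = sum_{k>=0} y^k with y = -7x:
1/(1 + 7x) = sum_{k>=0} (-7)^k x^k.
So the coefficient of x^19 is (-7)^19 = -11398895185373143.

-11398895185373143


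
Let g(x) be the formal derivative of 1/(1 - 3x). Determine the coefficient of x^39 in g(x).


Differentiate termwise: d/dx sum_{k>=0} 3^k x^k = sum_{k>=1} k 3^k x^(k-1) = sum_{j>=0} (j+1) 3^(j+1) x^j.
Equivalently, d/dx [1/(1 - 3x)] = 3/(1 - 3x)^2.
For j = 39: 40 * 3^40 = 40 * 12157665459056928801 = 486306618362277152040.

486306618362277152040


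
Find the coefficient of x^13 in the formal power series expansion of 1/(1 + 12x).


Write 1/(1 + c x) = 1/(1 - (-c) x) and apply the geometric-series identity
1/(1 - y) = sum_{k>=0} y^k to get 1/(1 + c x) = sum_{k>=0} (-c)^k x^k.
So the coefficient of x^k is (-c)^k = (-1)^k * c^k.
Here c = 12 and k = 13:
(-12)^13 = -1 * 106993205379072 = -106993205379072

-106993205379072


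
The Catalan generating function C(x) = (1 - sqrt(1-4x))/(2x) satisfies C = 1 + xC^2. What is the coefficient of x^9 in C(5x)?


Substituting x -> 5x scales the n-th coefficient by 5^n, so [x^9] C(5x) = 5^9 * C_9.
C_9 = C(2*9, 9)/(10) = 48620/10 = 4862.
So 5^9 * 4862 = 1953125 * 4862 = 9496093750.

9496093750


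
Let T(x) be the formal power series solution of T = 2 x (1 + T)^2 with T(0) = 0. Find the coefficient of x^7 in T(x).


Apply the Lagrange inversion formula: if T = 2 x * phi(T) with phi(t) = (1 + t)^2, then [x^n] T = 2^n * (1/n) [t^(n-1)] phi(t)^n = 2^n * (1/n) [t^(n-1)] (1 + t)^(2n) = 2^n * (1/n) C(2n, n-1).
Using the identity C(2n, n-1) = C(2n, n) * n / (n+1), the unscaled factor equals C(2n, n) / (n+1) = C_n, the n-th Catalan number.
For n = 7: C_7 = C(14, 7) / 8 = 3432/8 = 429.
With the 2^7 = 128 factor, the coefficient is 128 * 429 = 54912.

54912


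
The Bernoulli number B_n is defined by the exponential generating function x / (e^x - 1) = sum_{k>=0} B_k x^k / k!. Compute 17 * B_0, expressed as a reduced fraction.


Bernoulli numbers can also be computed recursively via B_0 = 1 and sum_{j=0}^{m} C(m+1, j) B_j = 0 for m >= 1. Odd-index Bernoulli numbers vanish for k >= 3.
Computing B_0 = 1, so 17 * B_0 = 17 * 1 = 17.

17


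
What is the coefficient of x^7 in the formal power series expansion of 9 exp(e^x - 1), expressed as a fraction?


exp(e^x - 1) is the exponential generating function for the Bell numbers Bell_k: exp(e^x - 1) = sum_{k>=0} Bell_k x^k / k!.
So the coefficient of x^7 in 9 exp(e^x - 1) is 9 Bell_7 / 7!.
Computing: Bell_7 = 877 and 7! = 5040, giving
9 * 877/5040 = 877/560.

877/560


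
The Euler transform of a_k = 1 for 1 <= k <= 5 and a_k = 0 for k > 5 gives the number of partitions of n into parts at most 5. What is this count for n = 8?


Partitions of 8 into parts at most 5:
Using generating function (1-x)^(-1)(1-x^2)^(-1)...(1-x^5)^(-1),
the coefficient of x^8 = 18

18


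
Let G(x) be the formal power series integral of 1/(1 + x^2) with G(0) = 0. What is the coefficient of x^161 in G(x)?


1/(1 + x^2) = sum_{j>=0} (-1)^j x^(2j). Integrating termwise with G(0) = 0:
G(x) = sum_{j>=0} (-1)^j x^(2j+1) / (2j+1) = arctan(x).
Only odd powers are nonzero. For x^161 write 161 = 2*80 + 1, giving
(-1)^80 / 161 = 1/161 = 1/161.

1/161


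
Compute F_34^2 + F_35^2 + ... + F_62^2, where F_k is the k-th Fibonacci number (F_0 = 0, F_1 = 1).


There is a standard identity sum_{k=0}^{N} F_k^2 = F_N * F_{N+1} (proved inductively from the telescoping relation F_k^2 = F_k F_{k+1} - F_{k-1} F_k). Then
sum_{k=34}^{62} F_k^2 = F_62 F_63 - F_33 F_34.
Computing: F_62 = 4052739537881, F_63 = 6557470319842, F_33 = 3524578, F_34 = 5702887.
Sum = 4052739537881 * 6557470319842 - 3524578 * 5702887 = 26575719233684740074878116.

26575719233684740074878116


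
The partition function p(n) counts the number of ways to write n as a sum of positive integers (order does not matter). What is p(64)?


Using the generating function prod_{k>=1} 1/(1-x^k), we compute p(64).
By dynamic programming over parts 1 through 64:
p(64) = 1741630

1741630


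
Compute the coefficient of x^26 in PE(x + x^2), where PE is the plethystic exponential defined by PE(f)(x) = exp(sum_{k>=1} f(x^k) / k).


With f(x) = x + x^2, the exponent is sum_{k>=1} (x^k + x^(2k)) / k = -ln(1 - x) - ln(1 - x^2). Exponentiating:
PE(x + x^2) = 1 / ((1 - x)(1 - x^2)).
This is the generating function for partitions of n into parts of size 1 or 2. The number of 2's can be any j in 0..13, and the rest are 1's, so
[x^26] = floor(26/2) + 1 = 14.

14


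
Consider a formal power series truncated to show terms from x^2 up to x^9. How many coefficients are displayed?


From x^2 to x^9 inclusive, the count is 9 - 2 + 1 = 8.

8


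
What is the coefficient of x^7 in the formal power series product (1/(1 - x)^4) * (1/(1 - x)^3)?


Combine the factors: (1/(1 - x)^4) * (1/(1 - x)^3) = 1/(1 - x)^7.
Then use 1/(1 - x)^r = sum_{k>=0} C(k + r - 1, r - 1) x^k with r = 7 and k = 7:
C(13, 6) = 1716.

1716


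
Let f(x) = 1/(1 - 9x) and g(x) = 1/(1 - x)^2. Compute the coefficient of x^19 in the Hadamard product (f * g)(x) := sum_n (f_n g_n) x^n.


f has coefficients f_k = 9^k. For g = 1/(1 - x)^2 the coefficient is g_k = C(k + 1, 1) = k + 1. The Hadamard coefficient is (f * g)_k = 9^k * (k + 1).
For k = 19: 9^19 * 20 = 1350851717672992089 * 20 = 27017034353459841780.

27017034353459841780


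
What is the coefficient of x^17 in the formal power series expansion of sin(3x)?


The Maclaurin series is sin(t) = sum_{k>=0} (-1)^k t^(2k+1) / (2k+1)!, so substituting t = 3x, only odd powers of x are nonzero, with coefficient of x^(2k+1) equal to (-1)^k 3^(2k+1) / (2k+1)!.
Write 17 = 2*8 + 1, giving the coefficient (-1)^8 * 3^17 / 17! = 129140163/355687428096000 = 177147/487911424000.

177147/487911424000


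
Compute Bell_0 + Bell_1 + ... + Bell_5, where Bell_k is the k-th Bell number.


Recall Bell_k counts set partitions of a k-set (with Bell_0 = 1 by convention).
Bell_0 through Bell_5: 1, 1, 2, 5, 15, 52
Sum = 1 + 1 + 2 + 5 + 15 + 52 = 76.

76


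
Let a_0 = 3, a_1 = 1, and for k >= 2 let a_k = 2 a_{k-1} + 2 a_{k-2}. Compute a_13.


Iterating the recurrence forward:
a_0 = 3
a_1 = 1
a_2 = 2*1 + 2*3 = 8
a_3 = 2*8 + 2*1 = 18
a_4 = 2*18 + 2*8 = 52
a_5 = 2*52 + 2*18 = 140
a_6 = 2*140 + 2*52 = 384
a_7 = 2*384 + 2*140 = 1048
a_8 = 2*1048 + 2*384 = 2864
a_9 = 2*2864 + 2*1048 = 7824
a_10 = 2*7824 + 2*2864 = 21376
a_11 = 2*21376 + 2*7824 = 58400
a_12 = 2*58400 + 2*21376 = 159552
a_13 = 2*159552 + 2*58400 = 435904
So a_13 = 435904.

435904


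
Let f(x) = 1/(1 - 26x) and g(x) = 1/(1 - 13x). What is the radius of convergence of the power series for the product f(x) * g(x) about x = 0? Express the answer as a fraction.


The radius of 1/(1 - 26x) is 1/26 (nearest singularity at x = 1/26), and the radius of 1/(1 - 13x) is 1/13.
The product f(x)*g(x) = 1/((1 - 26x)(1 - 13x)) has singularities at both 1/26 and 1/13, so its radius of convergence is the distance to the nearest one:
min(1/26, 1/13) = 1/26.

1/26


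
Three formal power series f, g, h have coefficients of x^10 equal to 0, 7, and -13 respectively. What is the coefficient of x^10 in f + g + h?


Series addition is componentwise:
0 + 7 + -13
= -6

-6


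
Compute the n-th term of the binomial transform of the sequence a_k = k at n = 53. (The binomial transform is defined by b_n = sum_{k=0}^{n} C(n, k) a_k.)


With a_k = k, b_n = sum_{k=0}^{n} C(n, k) k. Using k * C(n, k) = n * C(n-1, k-1) gives b_n = n * sum_{k>=1} C(n-1, k-1) = n * 2^(n-1).
For n = 53: 53 * 2^52 = 53 * 4503599627370496 = 238690780250636288.

238690780250636288


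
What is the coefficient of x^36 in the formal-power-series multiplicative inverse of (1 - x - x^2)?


Let the inverse be f(x) = sum_{k>=0} a_k x^k. From f(x) * (1 - x - x^2) = 1 and matching coefficients:
 x^0: a_0 = 1.
 x^1: a_1 - a_0 = 0, so a_1 = 1.
 x^k (k >= 2): a_k - a_{k-1} - a_{k-2} = 0, i.e. a_k = a_{k-1} + a_{k-2}.
This is the Fibonacci-type recurrence shifted so that a_0 = a_1 = 1.
Iterating: a_0=1, a_1=1, a_2=2, a_3=3, a_4=5, a_5=8, a_6=13, a_7=21, a_8=34, a_9=55, ...
a_36 = 24157817.

24157817


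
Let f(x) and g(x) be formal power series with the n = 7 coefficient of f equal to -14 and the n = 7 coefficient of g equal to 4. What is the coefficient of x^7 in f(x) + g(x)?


Addition of formal power series is termwise.
The coefficient of x^7 in f + g = -14 + 4
= -10

-10


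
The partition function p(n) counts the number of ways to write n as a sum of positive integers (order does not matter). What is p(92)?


Using the generating function prod_{k>=1} 1/(1-x^k), we compute p(92).
By dynamic programming over parts 1 through 92:
p(92) = 72533807

72533807


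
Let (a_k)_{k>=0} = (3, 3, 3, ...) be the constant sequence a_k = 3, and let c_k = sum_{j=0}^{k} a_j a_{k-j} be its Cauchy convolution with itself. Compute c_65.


Since a_j = 3 for all j >= 0, the convolution sum becomes
c_k = sum_{j=0}^{k} 3 * 3 = 9 * (k + 1).
Equivalently, the generating function of (a_k) is 3/(1 - x) and its square is 9/(1 - x)^2 = sum_{k>=0} 9(k + 1) x^k.
For k = 65: 9 * 66 = 594.

594


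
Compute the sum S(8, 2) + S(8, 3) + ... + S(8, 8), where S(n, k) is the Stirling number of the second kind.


By definition, S(n, k) counts partitions of an n-set into exactly k nonempty blocks.
Computing row n = 8 for k = 2..8:
S(8, k): 127, 966, 1701, 1050, 266, 28, 1
Sum = 4139.

4139


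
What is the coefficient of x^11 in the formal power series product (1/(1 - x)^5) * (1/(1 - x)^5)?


Combine the factors: (1/(1 - x)^5) * (1/(1 - x)^5) = 1/(1 - x)^10.
Then use 1/(1 - x)^r = sum_{k>=0} C(k + r - 1, r - 1) x^k with r = 10 and k = 11:
C(20, 9) = 167960.

167960


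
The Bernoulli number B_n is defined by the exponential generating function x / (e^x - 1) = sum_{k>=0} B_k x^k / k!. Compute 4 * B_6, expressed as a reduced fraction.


Bernoulli numbers can also be computed recursively via B_0 = 1 and sum_{j=0}^{m} C(m+1, j) B_j = 0 for m >= 1. Odd-index Bernoulli numbers vanish for k >= 3.
Computing B_6 = 1/42, so 4 * B_6 = 4 * 1/42 = 2/21.

2/21


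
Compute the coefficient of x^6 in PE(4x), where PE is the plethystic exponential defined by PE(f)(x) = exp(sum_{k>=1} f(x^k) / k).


With f(x) = 4x, the exponent is sum_{k>=1} 4 x^k / k = 4 * (-ln(1 - x)). Exponentiating:
PE(4x) = exp(-4 ln(1 - x)) = 1/(1 - x)^4.
By the negative binomial expansion, [x^n] 1/(1 - x)^4 = C(n + 3, 3).
For n = 6: C(9, 3) = 84.

84


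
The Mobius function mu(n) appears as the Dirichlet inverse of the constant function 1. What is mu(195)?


195 = 3 * 5 * 13 (all distinct primes).
mu(195) = (-1)^3 = -1

-1


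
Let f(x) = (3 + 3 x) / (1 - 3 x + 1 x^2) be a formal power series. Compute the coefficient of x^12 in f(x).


Write f(x) = sum_{k>=0} a_k x^k. Multiplying both sides by 1 - 3 x + 1 x^2 gives
(1 - 3 x + 1 x^2) sum_{k>=0} a_k x^k = 3 + 3 x.
Matching coefficients:
 x^0: a_0 = 3
 x^1: a_1 - 3 a_0 = 3  =>  a_1 = 3*3 + 3 = 12
 x^k (k >= 2): a_k = 3 a_{k-1} - 1 a_{k-2}.
Iterating: a_2 = 33, a_3 = 87, a_4 = 228, a_5 = 597, a_6 = 1563, a_7 = 4092, a_8 = 10713, a_9 = 28047, a_10 = 73428, a_11 = 192237, a_12 = 503283.
So the coefficient of x^12 is 503283.

503283


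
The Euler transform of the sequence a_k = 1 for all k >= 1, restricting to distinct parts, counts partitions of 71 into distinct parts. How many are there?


Partitions of 71 into distinct parts can be computed via generating function.
Product (1+x)(1+x^2)(1+x^3)...
The coefficient of x^71 = 32992

32992


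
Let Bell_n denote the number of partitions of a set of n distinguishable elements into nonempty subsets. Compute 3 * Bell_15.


Bell_15 can be computed from the Bell triangle or from Dobinski's identity Bell_n = (1/e) * sum_{k>=0} k^n / k!.
Computing Bell_15 = 1382958545.
Then 3 * 1382958545 = 4148875635.

4148875635


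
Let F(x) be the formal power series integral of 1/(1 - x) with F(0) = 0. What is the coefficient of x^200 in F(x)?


1/(1 - x) = sum_{k>=0} x^k. Integrating termwise and using F(0) = 0 gives
F(x) = sum_{k>=0} x^(k+1) / (k+1) = sum_{m>=1} x^m / m = -ln(1 - x).
So the coefficient of x^200 is 1/200 = 1/200.

1/200


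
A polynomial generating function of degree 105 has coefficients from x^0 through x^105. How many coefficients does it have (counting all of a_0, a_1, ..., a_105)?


A polynomial of degree 105 takes the form a_0 + a_1 x + ... + a_105 x^105.
The number of coefficients is 105 + 1 = 106.

106


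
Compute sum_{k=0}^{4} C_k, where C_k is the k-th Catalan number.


C_0 through C_4: 1, 1, 2, 5, 14
Sum = 1 + 1 + 2 + 5 + 14
= 23

23


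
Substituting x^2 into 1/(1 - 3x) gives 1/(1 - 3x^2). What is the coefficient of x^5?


Since 1/(1 - 3x^2) only has even powers of x,
the coefficient of x^5 (odd) is 0.

0


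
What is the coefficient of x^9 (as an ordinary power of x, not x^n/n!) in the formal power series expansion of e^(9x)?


The exponential series is e^y = sum_{k>=0} y^k / k!. Substituting y = 9x gives
e^(9x) = sum_{k>=0} 9^k x^k / k!.
So the coefficient of x^n is a^n/n! with a = 9, n = 9:
9^9 / 9! = 387420489/362880 = 4782969/4480

4782969/4480


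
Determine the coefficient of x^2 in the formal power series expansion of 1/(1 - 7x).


The geometric series identity gives 1/(1 - c x) = sum_{k>=0} c^k x^k, so the coefficient of x^k is c^k.
Here c = 7 and k = 2.
Computing: 7^2 = 49

49


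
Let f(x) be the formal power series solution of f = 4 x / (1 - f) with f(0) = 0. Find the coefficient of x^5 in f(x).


Apply Lagrange inversion: f = 4 x * phi(f) with phi(t) = 1/(1 - t), so
[x^n] f = 4^n * (1/n) [t^(n-1)] phi(t)^n = 4^n * (1/n) [t^(n-1)] (1 - t)^(-n) = 4^n * (1/n) C(2n - 2, n - 1) = 4^n * C_{n-1}.
For n = 5: C_4 = C(8, 4) / 5 = 70/5 = 14.
With the 4^5 = 1024 factor, the coefficient is 1024 * 14 = 14336.

14336


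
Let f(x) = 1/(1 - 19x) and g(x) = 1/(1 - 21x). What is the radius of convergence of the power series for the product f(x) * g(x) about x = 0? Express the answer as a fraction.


The radius of 1/(1 - 19x) is 1/19 (nearest singularity at x = 1/19), and the radius of 1/(1 - 21x) is 1/21.
The product f(x)*g(x) = 1/((1 - 19x)(1 - 21x)) has singularities at both 1/19 and 1/21, so its radius of convergence is the distance to the nearest one:
min(1/19, 1/21) = 1/21.

1/21


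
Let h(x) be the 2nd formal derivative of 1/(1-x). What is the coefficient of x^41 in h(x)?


Differentiating 2 times: d^2/dx^2 [1/(1-x)] = 2!/(1-x)^3.
The expansion 1/(1-x)^3 = sum_{k>=0} C(k+2, 2) x^k, so the coefficient of x^n in 2!/(1-x)^3 is 2! * C(n+2, 2).
For n = 41: 2 * C(43, 2) = 2 * 903 = 1806

1806


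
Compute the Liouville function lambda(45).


The Liouville function is lambda(k) = (-1)^Omega(k), where Omega(k) counts the prime factors of k with multiplicity.
Factoring: 45 = 3 * 3 * 5, so Omega(45) = 3.
lambda(45) = (-1)^3 = -1.

-1


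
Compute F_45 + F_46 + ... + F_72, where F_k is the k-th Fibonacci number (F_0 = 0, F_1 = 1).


Use the identity sum_{k=0}^{N} F_k = F_{N+2} - 1 (which follows from F_{k+2} - F_{k+1} = F_k). Then
sum_{k=45}^{72} F_k = (F_{74} - 1) - (F_{46} - 1) = F_{74} - F_{46}.
Computing: F_{74} = 1304969544928657, F_{46} = 1836311903, so
Sum = 1304969544928657 - 1836311903 = 1304967708616754.

1304967708616754


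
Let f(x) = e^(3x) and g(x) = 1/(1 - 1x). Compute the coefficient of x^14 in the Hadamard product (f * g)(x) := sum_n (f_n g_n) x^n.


Expanding: f_k = 3^k/k! (from e^(3x)) and g_k = 1^k (from 1/(1 - 1x)). So the Hadamard coefficient (f * g)_k = 3^k 1^k / k! = (3)^k / k!.
For k = 14: 3^14/14! = 4782969/87178291200 = 19683/358758400.

19683/358758400


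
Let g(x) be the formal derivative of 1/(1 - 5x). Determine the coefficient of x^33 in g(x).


Differentiate termwise: d/dx sum_{k>=0} 5^k x^k = sum_{k>=1} k 5^k x^(k-1) = sum_{j>=0} (j+1) 5^(j+1) x^j.
Equivalently, d/dx [1/(1 - 5x)] = 5/(1 - 5x)^2.
For j = 33: 34 * 5^34 = 34 * 582076609134674072265625 = 19790604710578918457031250.

19790604710578918457031250


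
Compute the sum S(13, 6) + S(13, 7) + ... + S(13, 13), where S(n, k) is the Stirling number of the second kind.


By definition, S(n, k) counts partitions of an n-set into exactly k nonempty blocks.
Computing row n = 13 for k = 6..13:
S(13, k): 9321312, 5715424, 1899612, 359502, 39325, 2431, 78, 1
Sum = 17337685.

17337685


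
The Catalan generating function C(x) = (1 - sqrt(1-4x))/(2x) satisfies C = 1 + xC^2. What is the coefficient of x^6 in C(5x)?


Substituting x -> 5x scales the n-th coefficient by 5^n, so [x^6] C(5x) = 5^6 * C_6.
C_6 = C(2*6, 6)/(7) = 924/7 = 132.
So 5^6 * 132 = 15625 * 132 = 2062500.

2062500


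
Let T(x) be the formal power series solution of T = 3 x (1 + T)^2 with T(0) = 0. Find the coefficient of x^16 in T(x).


Apply the Lagrange inversion formula: if T = 3 x * phi(T) with phi(t) = (1 + t)^2, then [x^n] T = 3^n * (1/n) [t^(n-1)] phi(t)^n = 3^n * (1/n) [t^(n-1)] (1 + t)^(2n) = 3^n * (1/n) C(2n, n-1).
Using the identity C(2n, n-1) = C(2n, n) * n / (n+1), the unscaled factor equals C(2n, n) / (n+1) = C_n, the n-th Catalan number.
For n = 16: C_16 = C(32, 16) / 17 = 601080390/17 = 35357670.
With the 3^16 = 43046721 factor, the coefficient is 43046721 * 35357670 = 1522031755700070.

1522031755700070


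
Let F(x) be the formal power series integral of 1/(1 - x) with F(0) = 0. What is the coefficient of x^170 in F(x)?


1/(1 - x) = sum_{k>=0} x^k. Integrating termwise and using F(0) = 0 gives
F(x) = sum_{k>=0} x^(k+1) / (k+1) = sum_{m>=1} x^m / m = -ln(1 - x).
So the coefficient of x^170 is 1/170 = 1/170.

1/170


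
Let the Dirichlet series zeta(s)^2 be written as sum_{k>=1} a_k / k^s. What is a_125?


The Dirichlet convolution of the constant function 1 with itself gives (1 * 1)(k) = sum_{d | k} 1 = d(k), the number of positive divisors of k.
Since zeta(s) = sum_{k>=1} 1/k^s, we have zeta(s)^2 = sum_{k>=1} d(k)/k^s, so a_k = d(k).
For k = 125: the divisors are 1, 5, 25, 125.
Count = 4.

4


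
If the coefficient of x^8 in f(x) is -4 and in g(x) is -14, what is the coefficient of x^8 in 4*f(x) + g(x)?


Scalar multiplication scales coefficients: 4 * -4 = -16.
Then add the g coefficient: -16 + -14
= -30

-30


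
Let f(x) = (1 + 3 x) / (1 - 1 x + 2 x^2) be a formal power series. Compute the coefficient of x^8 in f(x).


Write f(x) = sum_{k>=0} a_k x^k. Multiplying both sides by 1 - 1 x + 2 x^2 gives
(1 - 1 x + 2 x^2) sum_{k>=0} a_k x^k = 1 + 3 x.
Matching coefficients:
 x^0: a_0 = 1
 x^1: a_1 - 1 a_0 = 3  =>  a_1 = 1*1 + 3 = 4
 x^k (k >= 2): a_k = 1 a_{k-1} - 2 a_{k-2}.
Iterating: a_2 = 2, a_3 = -6, a_4 = -10, a_5 = 2, a_6 = 22, a_7 = 18, a_8 = -26.
So the coefficient of x^8 is -26.

-26


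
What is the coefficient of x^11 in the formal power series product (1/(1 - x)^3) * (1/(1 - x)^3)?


Combine the factors: (1/(1 - x)^3) * (1/(1 - x)^3) = 1/(1 - x)^6.
Then use 1/(1 - x)^r = sum_{k>=0} C(k + r - 1, r - 1) x^k with r = 6 and k = 11:
C(16, 5) = 4368.

4368


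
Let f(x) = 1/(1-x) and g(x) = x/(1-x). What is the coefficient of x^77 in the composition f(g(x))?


First simplify the composition: f(g(x)) = 1/(1 - x/(1-x)) = (1-x)/((1-x) - x) = (1-x)/(1-2x).
Now extract the coefficient. Write (1-x)/(1-2x) = 1/(1-2x) - x/(1-2x).
The coefficient of x^n in 1/(1-2x) is 2^n, and in x/(1-2x) is 2^(n-1) (for n >= 1).
So the coefficient of x^77 is 2^77 - 2^76 = 151115727451828646838272 - 75557863725914323419136 = 75557863725914323419136.

75557863725914323419136


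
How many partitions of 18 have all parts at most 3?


Using the generating function (1-x)^(-1)(1-x^2)^(-1)(1-x^3)^(-1),
the coefficient of x^18 counts these restricted partitions.
Result = 37

37


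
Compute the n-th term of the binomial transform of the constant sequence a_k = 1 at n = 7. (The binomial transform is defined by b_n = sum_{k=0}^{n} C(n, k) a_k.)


With a_k = 1 for all k, b_n = sum_{k=0}^{n} C(n, k) = 2^n by the binomial theorem.
For n = 7: 2^7 = 128.

128


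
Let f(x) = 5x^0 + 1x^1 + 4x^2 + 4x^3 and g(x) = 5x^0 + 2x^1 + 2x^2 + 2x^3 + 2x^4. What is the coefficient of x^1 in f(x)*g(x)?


Cauchy product at x^1:
5*2 + 1*5
= 15

15


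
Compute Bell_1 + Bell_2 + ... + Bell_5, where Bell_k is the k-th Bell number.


Recall Bell_k counts set partitions of a k-set (with Bell_0 = 1 by convention).
Bell_1 through Bell_5: 1, 2, 5, 15, 52
Sum = 1 + 2 + 5 + 15 + 52 = 75.

75


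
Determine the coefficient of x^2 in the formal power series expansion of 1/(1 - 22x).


The geometric series identity gives 1/(1 - c x) = sum_{k>=0} c^k x^k, so the coefficient of x^k is c^k.
Here c = 22 and k = 2.
Computing: 22^2 = 484

484


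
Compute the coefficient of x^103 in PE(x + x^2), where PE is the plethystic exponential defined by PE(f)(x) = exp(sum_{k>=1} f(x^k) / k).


With f(x) = x + x^2, the exponent is sum_{k>=1} (x^k + x^(2k)) / k = -ln(1 - x) - ln(1 - x^2). Exponentiating:
PE(x + x^2) = 1 / ((1 - x)(1 - x^2)).
This is the generating function for partitions of n into parts of size 1 or 2. The number of 2's can be any j in 0..51, and the rest are 1's, so
[x^103] = floor(103/2) + 1 = 52.

52


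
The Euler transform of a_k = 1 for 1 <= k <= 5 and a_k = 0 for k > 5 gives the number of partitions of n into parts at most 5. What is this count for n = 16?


Partitions of 16 into parts at most 5:
Using generating function (1-x)^(-1)(1-x^2)^(-1)...(1-x^5)^(-1),
the coefficient of x^16 = 101

101


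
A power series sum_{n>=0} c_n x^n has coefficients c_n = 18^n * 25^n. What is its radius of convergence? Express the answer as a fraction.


By the root test (Cauchy-Hadamard), the radius is R = 1 / limsup_n |c_n|^(1/n).
Here |c_n|^(1/n) = (18^n * 25^n)^(1/n) = 18 * 25 = 450 for all n.
So R = 1/450 = 1/450.

1/450


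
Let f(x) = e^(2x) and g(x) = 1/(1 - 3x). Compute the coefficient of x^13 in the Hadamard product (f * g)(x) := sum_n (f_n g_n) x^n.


Expanding: f_k = 2^k/k! (from e^(2x)) and g_k = 3^k (from 1/(1 - 3x)). So the Hadamard coefficient (f * g)_k = 2^k 3^k / k! = (6)^k / k!.
For k = 13: 6^13/13! = 13060694016/6227020800 = 52488/25025.

52488/25025


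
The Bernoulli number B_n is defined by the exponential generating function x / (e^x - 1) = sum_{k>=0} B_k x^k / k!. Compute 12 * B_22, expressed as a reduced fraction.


Bernoulli numbers can also be computed recursively via B_0 = 1 and sum_{j=0}^{m} C(m+1, j) B_j = 0 for m >= 1. Odd-index Bernoulli numbers vanish for k >= 3.
Computing B_22 = 854513/138, so 12 * B_22 = 12 * 854513/138 = 1709026/23.

1709026/23


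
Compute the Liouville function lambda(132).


The Liouville function is lambda(k) = (-1)^Omega(k), where Omega(k) counts the prime factors of k with multiplicity.
Factoring: 132 = 2 * 2 * 3 * 11, so Omega(132) = 4.
lambda(132) = (-1)^4 = 1.

1


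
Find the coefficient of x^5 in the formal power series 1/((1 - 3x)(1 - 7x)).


By partial fractions or Cauchy convolution:
The coefficient equals sum_{k=0}^{5} 3^k * 7^(5-k).
= 29230

29230


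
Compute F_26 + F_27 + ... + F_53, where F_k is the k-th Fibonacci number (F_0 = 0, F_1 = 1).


Use the identity sum_{k=0}^{N} F_k = F_{N+2} - 1 (which follows from F_{k+2} - F_{k+1} = F_k). Then
sum_{k=26}^{53} F_k = (F_{55} - 1) - (F_{27} - 1) = F_{55} - F_{27}.
Computing: F_{55} = 139583862445, F_{27} = 196418, so
Sum = 139583862445 - 196418 = 139583666027.

139583666027


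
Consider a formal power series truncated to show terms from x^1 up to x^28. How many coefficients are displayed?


From x^1 to x^28 inclusive, the count is 28 - 1 + 1 = 28.

28


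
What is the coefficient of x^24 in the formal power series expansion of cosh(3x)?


The Maclaurin series is cosh(t) = sum_{m>=0} t^(2m) / (2m)!, so substituting t = 3x, only even powers of x are nonzero, with coefficient of x^(2m) equal to 3^(2m) / (2m)!.
For x^24 the coefficient is 3^24/24! = 282429536481/620448401733239439360000 = 4782969/10507348163952640000.

4782969/10507348163952640000


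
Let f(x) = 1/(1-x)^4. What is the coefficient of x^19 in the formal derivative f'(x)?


Differentiate: d/dx [ 1/(1-x)^r ] = r / (1-x)^(r+1).
Here r = 4, so f'(x) = 4 / (1-x)^5.
The expansion of 1/(1-x)^(r+1) has coefficient of x^n equal to C(n+r, r).
So the coefficient of x^19 in f'(x) is
4 * C(23, 4) = 4 * 8855 = 35420

35420
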